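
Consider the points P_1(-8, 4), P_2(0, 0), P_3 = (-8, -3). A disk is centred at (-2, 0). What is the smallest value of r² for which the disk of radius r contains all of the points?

The required radius is the distance from (-2, 0) to the farthest point.
Squared distances: 52, 4, 45.
Maximum is 52, attained at P_1.

52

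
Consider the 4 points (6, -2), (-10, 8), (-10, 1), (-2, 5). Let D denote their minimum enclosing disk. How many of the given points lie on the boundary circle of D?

A smallest enclosing disk is always determined by at most three of the input points on its boundary.
The farthest pair is (6, -2)–(-10, 8) with squared distance 356. The circle on this segment as diameter has centre (-2, 3) and r² = 356/4 = 89.
Check (-10, 1): distance² to centre = 68 ≤ 89, so it lies inside.
All remaining points lie in this disk, and no smaller disk contains both endpoints, so this is the minimum enclosing circle.
The points at distance exactly r from the centre are (6, -2), (-10, 8) — 2 points.

2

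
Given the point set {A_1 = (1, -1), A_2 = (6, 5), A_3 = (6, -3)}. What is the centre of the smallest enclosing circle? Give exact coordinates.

Side lengths²: A_1A_2² = 61, A_1A_3² = 29, A_2A_3² = 64.
Since A_2A_3² = 64 < 61 + 29 = 90, the triangle is acute, so the smallest enclosing circle is the circumcircle.
Circumcentre = (4.7, 1), r² = 17.69.
Centre = (4.7, 1).

(4.7, 1)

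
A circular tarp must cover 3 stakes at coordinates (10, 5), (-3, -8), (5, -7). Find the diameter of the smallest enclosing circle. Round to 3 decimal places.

18.385

Call the three points A, B, C in the order given.
Side lengths²: AB² = 338, AC² = 169, BC² = 65.
Since AB² = 338 ≥ 169 + 65 = 234, the angle opposite AB is not acute, so the smallest enclosing circle has AB as diameter.
Centre = midpoint of AB = (3.5, -1.5), r² = 338/4 = 84.5.
Diameter = 2r = 2√(84.5) ≈ 18.385.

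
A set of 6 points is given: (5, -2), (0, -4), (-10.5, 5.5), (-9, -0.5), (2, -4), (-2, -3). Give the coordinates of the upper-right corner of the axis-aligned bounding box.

(5, 5.5)

x-range [-10.5, 5], y-range [-4, 5.5].
The upper-right corner is (5, 5.5).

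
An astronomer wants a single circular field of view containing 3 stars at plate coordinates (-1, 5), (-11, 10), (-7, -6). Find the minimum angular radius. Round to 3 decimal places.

Call the three points A, B, C in the order given.
Side lengths²: AB² = 125, AC² = 157, BC² = 272.
Since BC² = 272 < 157 + 125 = 282, the triangle is acute, so the smallest enclosing circle is the circumcircle.
Circumcentre = (-61/7, 29/14), r² = 13345/196.
r = √(13345/196) ≈ 8.251.

8.251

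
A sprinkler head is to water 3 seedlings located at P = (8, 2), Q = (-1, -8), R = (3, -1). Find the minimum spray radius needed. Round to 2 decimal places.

Side lengths²: PQ² = 181, PR² = 34, QR² = 65.
Since PQ² = 181 ≥ 65 + 34 = 99, the angle opposite PQ is not acute, so the smallest enclosing circle has PQ as diameter.
Centre = midpoint of PQ = (3.5, -3), r² = 181/4 = 45.25.
r = √(45.25) ≈ 6.73.

6.73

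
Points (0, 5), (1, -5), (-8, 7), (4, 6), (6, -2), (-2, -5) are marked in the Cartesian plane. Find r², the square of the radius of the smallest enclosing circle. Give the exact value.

69.25

The minimum enclosing circle of a finite set is fixed by two of the points (as a diameter) or three (as a circumcircle).
The farthest pair is (-8, 7)–(6, -2) with squared distance 277. The circle on this segment as diameter has centre (-1, 2.5) and r² = 277/4 = 69.25.
Check (0, 5): distance² to centre = 7.25 ≤ 69.25, so it lies inside.
All remaining points lie in this disk, and no smaller disk contains both endpoints, so this is the minimum enclosing circle.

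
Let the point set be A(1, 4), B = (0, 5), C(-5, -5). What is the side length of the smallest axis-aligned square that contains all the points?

10

The bounding box has width 6 and height 10.
An axis-aligned square enclosing the set must have side ≥ max(width, height).
So the minimum side is max(6, 10) = 10.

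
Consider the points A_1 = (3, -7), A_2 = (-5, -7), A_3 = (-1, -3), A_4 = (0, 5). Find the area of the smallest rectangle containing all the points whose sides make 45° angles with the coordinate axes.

127.5

In coordinates u = x + y, v = x − y the rectangle is axis-aligned; the map (x,y)→(u,v) scales areas by 2.
u-values: -4, -12, -4, 5; range = 5 − (-12) = 17.
v-values: 10, 2, 2, -5; range = 10 − (-5) = 15.
Area = (17 × 15) / 2 = 127.5.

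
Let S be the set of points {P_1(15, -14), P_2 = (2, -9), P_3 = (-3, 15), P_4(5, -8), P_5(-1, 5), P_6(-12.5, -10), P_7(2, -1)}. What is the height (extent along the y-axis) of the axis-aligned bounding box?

max y = 15, min y = -14, so height = 29.

29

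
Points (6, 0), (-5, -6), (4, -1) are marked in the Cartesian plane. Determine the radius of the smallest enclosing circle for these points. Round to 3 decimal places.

6.265

Call the three points A, B, C in the order given.
Side lengths²: AB² = 157, AC² = 5, BC² = 106.
Since AB² = 157 ≥ 106 + 5 = 111, the angle opposite AB is not acute, so the smallest enclosing circle has AB as diameter.
Centre = midpoint of AB = (0.5, -3), r² = 157/4 = 39.25.
r = √(39.25) ≈ 6.265.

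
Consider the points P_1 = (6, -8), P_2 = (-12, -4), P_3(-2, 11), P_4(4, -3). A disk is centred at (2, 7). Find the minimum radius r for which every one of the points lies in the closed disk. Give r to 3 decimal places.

The required radius is the distance from (2, 7) to the farthest point.
Squared distances: 241, 317, 32, 104.
Maximum is 317, attained at P_2.
r = √317 ≈ 17.804.

17.804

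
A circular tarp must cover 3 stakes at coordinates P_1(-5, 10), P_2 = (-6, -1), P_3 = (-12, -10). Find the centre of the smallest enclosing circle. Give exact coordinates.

Side lengths²: P_1P_2² = 122, P_1P_3² = 449, P_2P_3² = 117.
Since P_1P_3² = 449 ≥ 122 + 117 = 239, the angle opposite P_1P_3 is not acute, so the smallest enclosing circle has P_1P_3 as diameter.
Centre = midpoint of P_1P_3 = (-8.5, 0), r² = 449/4 = 112.25.
Centre = (-8.5, 0).

(-8.5, 0)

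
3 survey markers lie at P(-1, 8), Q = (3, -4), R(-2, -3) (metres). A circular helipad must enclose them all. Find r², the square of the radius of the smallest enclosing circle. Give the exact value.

40

Side lengths²: PQ² = 160, PR² = 122, QR² = 26.
Since PQ² = 160 ≥ 122 + 26 = 148, the angle opposite PQ is not acute, so the smallest enclosing circle has PQ as diameter.
Centre = midpoint of PQ = (1, 2), r² = 160/4 = 40.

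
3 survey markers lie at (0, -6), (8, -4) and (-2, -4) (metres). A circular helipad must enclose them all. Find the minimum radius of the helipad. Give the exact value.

5

Call the three points A, B, C in the order given.
Side lengths²: AB² = 68, AC² = 8, BC² = 100.
Since BC² = 100 ≥ 68 + 8 = 76, the angle opposite BC is not acute, so the smallest enclosing circle has BC as diameter.
Centre = midpoint of BC = (3, -4), r² = 100/4 = 25.
r = √25 = 5.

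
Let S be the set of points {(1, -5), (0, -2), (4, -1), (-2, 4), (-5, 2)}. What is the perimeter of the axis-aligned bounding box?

36

Width = max x − min x = 4 − (-5) = 9.
Height = max y − min y = 4 − (-5) = 9.
Perimeter = 2(9 + 9) = 36.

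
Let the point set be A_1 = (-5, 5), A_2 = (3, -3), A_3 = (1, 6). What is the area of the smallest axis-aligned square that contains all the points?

81

The bounding box has width 8 and height 9.
An axis-aligned square enclosing the set must have side ≥ max(width, height).
So the minimum side is max(8, 9) = 9.
Area = 9² = 81.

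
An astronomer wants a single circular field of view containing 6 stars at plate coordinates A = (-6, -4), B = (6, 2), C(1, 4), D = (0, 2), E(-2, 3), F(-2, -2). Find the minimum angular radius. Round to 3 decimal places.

The farthest pair is A–B with squared distance 180. The circle on this segment as diameter has centre (0, -1) and r² = 180/4 = 45.
Check C: distance² to centre = 26 ≤ 45, so it lies inside.
All remaining points lie in this disk, and no smaller disk contains both endpoints, so this is the minimum enclosing circle.
r = √45 ≈ 6.708.

6.708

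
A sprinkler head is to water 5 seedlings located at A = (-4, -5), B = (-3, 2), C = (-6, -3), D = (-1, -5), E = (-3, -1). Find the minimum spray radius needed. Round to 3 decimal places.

3.687

A smallest enclosing disk is always determined by at most three of the input points on its boundary.
The minimum enclosing circle is determined by three boundary points: B, C, D.
Their circumcentre is (-159/62, -103/62) with r² = 26129/1922.
The farthest remaining point A is at distance² 25385/1922 ≤ 26129/1922.
r = √(26129/1922) ≈ 3.687.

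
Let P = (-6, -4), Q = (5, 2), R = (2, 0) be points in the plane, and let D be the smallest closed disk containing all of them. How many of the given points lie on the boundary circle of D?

Side lengths²: PQ² = 157, PR² = 80, QR² = 13.
Since PQ² = 157 ≥ 80 + 13 = 93, the angle opposite PQ is not acute, so the smallest enclosing circle has PQ as diameter.
Centre = midpoint of PQ = (-0.5, -1), r² = 157/4 = 39.25.
The points at distance exactly r from the centre are P, Q — 2 points.

2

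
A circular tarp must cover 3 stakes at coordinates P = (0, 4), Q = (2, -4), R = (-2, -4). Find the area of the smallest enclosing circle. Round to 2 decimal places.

56.75

Side lengths²: PQ² = 68, PR² = 68, QR² = 16.
Since PR² = 68 < 68 + 16 = 84, the triangle is acute, so the smallest enclosing circle is the circumcircle.
Circumcentre = (0, -0.25), r² = 18.0625.
Area = π·r² = π·18.0625 ≈ 56.75.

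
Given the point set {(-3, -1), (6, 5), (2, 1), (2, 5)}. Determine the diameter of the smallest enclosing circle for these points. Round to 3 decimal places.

The minimum enclosing circle of a finite set is fixed by two of the points (as a diameter) or three (as a circumcircle).
The farthest pair is (-3, -1)–(6, 5) with squared distance 117. The circle on this segment as diameter has centre (1.5, 2) and r² = 117/4 = 29.25.
Check (2, 1): distance² to centre = 1.25 ≤ 29.25, so it lies inside.
All remaining points lie in this disk, and no smaller disk contains both endpoints, so this is the minimum enclosing circle.
Diameter = 2r = 2√(29.25) ≈ 10.817.

10.817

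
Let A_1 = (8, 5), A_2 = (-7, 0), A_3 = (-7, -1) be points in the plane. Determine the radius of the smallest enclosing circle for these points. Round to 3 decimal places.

Side lengths²: A_1A_2² = 250, A_1A_3² = 261, A_2A_3² = 1.
Since A_1A_3² = 261 ≥ 250 + 1 = 251, the angle opposite A_1A_3 is not acute, so the smallest enclosing circle has A_1A_3 as diameter.
Centre = midpoint of A_1A_3 = (0.5, 2), r² = 261/4 = 65.25.
r = √(65.25) ≈ 8.078.

8.078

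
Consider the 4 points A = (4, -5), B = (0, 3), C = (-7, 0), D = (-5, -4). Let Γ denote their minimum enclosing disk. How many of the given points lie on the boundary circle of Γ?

2

The minimum enclosing circle of a finite set is fixed by two of the points (as a diameter) or three (as a circumcircle).
The farthest pair is A–C with squared distance 146. The circle on this segment as diameter has centre (-1.5, -2.5) and r² = 146/4 = 36.5.
Check B: distance² to centre = 32.5 ≤ 36.5, so it lies inside.
All remaining points lie in this disk, and no smaller disk contains both endpoints, so this is the minimum enclosing circle.
The points at distance exactly r from the centre are A, C — 2 points.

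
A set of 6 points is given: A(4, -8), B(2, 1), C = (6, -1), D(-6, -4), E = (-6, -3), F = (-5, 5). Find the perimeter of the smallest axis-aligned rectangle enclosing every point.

Width = max x − min x = 6 − (-6) = 12.
Height = max y − min y = 5 − (-8) = 13.
Perimeter = 2(12 + 13) = 50.

50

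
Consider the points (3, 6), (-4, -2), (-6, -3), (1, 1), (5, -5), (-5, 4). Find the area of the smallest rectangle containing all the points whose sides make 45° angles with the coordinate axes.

In coordinates u = x + y, v = x − y the rectangle is axis-aligned; the map (x,y)→(u,v) scales areas by 2.
u-values: 9, -6, -9, 2, 0, -1; range = 9 − (-9) = 18.
v-values: -3, -2, -3, 0, 10, -9; range = 10 − (-9) = 19.
Area = (18 × 19) / 2 = 171.

171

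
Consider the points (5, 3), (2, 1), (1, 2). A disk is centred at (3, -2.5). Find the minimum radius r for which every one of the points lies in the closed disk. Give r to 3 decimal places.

5.852

The required radius is the distance from (3, -2.5) to the farthest point.
Squared distances: 34.25, 13.25, 24.25.
Maximum is 34.25, attained at (5, 3).
r = √(34.25) ≈ 5.852.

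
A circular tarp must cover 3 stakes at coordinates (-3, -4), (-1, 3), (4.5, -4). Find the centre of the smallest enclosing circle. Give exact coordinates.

Call the three points A, B, C in the order given.
Side lengths²: AB² = 53, AC² = 56.25, BC² = 79.25.
Since BC² = 79.25 < 56.25 + 53 = 109.25, the triangle is acute, so the smallest enclosing circle is the circumcircle.
Circumcentre = (0.75, -9/7), r² = 16801/784.
Centre = (0.75, -9/7).

(0.75, -9/7)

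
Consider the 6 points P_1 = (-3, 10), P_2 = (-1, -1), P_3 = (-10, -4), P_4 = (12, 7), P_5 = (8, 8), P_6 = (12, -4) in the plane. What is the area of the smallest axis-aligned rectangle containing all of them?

308

x ranges over [-10, 12], width 22.
y ranges over [-4, 10], height 14.
Area = 22 × 14 = 308.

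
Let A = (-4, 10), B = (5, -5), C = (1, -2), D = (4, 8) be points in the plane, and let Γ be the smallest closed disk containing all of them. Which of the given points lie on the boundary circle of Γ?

A smallest enclosing disk is always determined by at most three of the input points on its boundary.
The farthest pair is A–B with squared distance 306. The circle on this segment as diameter has centre (0.5, 2.5) and r² = 306/4 = 76.5.
Check C: distance² to centre = 20.5 ≤ 76.5, so it lies inside.
All remaining points lie in this disk, and no smaller disk contains both endpoints, so this is the minimum enclosing circle.
The points at distance exactly r from the centre are A, B — 2 points.

A, B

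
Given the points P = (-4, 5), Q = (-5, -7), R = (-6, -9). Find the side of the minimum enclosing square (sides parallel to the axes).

14

The bounding box has width 2 and height 14.
An axis-aligned square enclosing the set must have side ≥ max(width, height).
So the minimum side is max(2, 14) = 14.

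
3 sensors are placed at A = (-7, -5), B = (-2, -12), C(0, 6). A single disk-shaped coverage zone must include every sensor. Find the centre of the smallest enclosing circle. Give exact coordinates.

Side lengths²: AB² = 74, AC² = 170, BC² = 328.
Since BC² = 328 ≥ 170 + 74 = 244, the angle opposite BC is not acute, so the smallest enclosing circle has BC as diameter.
Centre = midpoint of BC = (-1, -3), r² = 328/4 = 82.
Centre = (-1, -3).

(-1, -3)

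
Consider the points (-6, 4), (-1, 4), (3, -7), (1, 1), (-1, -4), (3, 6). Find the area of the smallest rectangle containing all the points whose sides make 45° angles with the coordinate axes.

In coordinates u = x + y, v = x − y the rectangle is axis-aligned; the map (x,y)→(u,v) scales areas by 2.
u-values: -2, 3, -4, 2, -5, 9; range = 9 − (-5) = 14.
v-values: -10, -5, 10, 0, 3, -3; range = 10 − (-10) = 20.
Area = (14 × 20) / 2 = 140.

140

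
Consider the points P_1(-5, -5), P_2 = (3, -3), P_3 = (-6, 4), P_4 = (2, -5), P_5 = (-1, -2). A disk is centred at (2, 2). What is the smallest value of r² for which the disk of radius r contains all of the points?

The required radius is the distance from (2, 2) to the farthest point.
Squared distances: 98, 26, 68, 49, 25.
Maximum is 98, attained at P_1.

98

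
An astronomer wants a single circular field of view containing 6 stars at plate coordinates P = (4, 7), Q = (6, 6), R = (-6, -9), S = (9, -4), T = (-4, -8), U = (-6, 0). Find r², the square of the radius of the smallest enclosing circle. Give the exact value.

The farthest pair is Q–R with squared distance 369. The circle on this segment as diameter has centre (0, -1.5) and r² = 369/4 = 92.25.
Check P: distance² to centre = 88.25 ≤ 92.25, so it lies inside.
All remaining points lie in this disk, and no smaller disk contains both endpoints, so this is the minimum enclosing circle.

92.25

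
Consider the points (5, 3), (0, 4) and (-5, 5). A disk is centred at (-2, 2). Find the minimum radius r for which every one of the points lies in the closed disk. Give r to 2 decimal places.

The required radius is the distance from (-2, 2) to the farthest point.
Squared distances: 50, 8, 18.
Maximum is 50, attained at (5, 3).
r = √50 ≈ 7.07.

7.07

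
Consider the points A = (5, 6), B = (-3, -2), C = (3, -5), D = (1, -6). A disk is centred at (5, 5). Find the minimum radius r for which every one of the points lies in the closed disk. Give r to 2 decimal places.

The required radius is the distance from (5, 5) to the farthest point.
Squared distances: 1, 113, 104, 137.
Maximum is 137, attained at D.
r = √137 ≈ 11.70.

11.70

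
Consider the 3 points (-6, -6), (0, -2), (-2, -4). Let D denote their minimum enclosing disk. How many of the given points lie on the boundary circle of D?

2

Call the three points A, B, C in the order given.
Side lengths²: AB² = 52, AC² = 20, BC² = 8.
Since AB² = 52 ≥ 20 + 8 = 28, the angle opposite AB is not acute, so the smallest enclosing circle has AB as diameter.
Centre = midpoint of AB = (-3, -4), r² = 52/4 = 13.
The points at distance exactly r from the centre are (-6, -6), (0, -2) — 2 points.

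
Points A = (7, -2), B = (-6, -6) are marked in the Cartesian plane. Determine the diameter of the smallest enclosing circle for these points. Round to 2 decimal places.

The smallest circle enclosing two points has them as diameter endpoints.
Centre = midpoint = (0.5, -4); r² = |AB|²/4 = 185/4 = 46.25.
Diameter = 2r = 2√(46.25) ≈ 13.60.

13.60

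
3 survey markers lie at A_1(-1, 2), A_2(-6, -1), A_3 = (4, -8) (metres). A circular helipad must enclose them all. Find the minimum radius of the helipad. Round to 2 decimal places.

6.12

Side lengths²: A_1A_2² = 34, A_1A_3² = 125, A_2A_3² = 149.
Since A_2A_3² = 149 < 125 + 34 = 159, the triangle is acute, so the smallest enclosing circle is the circumcircle.
Circumcentre = (-19/26, -107/26), r² = 12665/338.
r = √(12665/338) ≈ 6.12.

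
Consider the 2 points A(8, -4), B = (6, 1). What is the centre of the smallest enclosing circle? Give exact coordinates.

The smallest circle enclosing two points has them as diameter endpoints.
Centre = midpoint = (7, -1.5); r² = |AB|²/4 = 29/4 = 7.25.
Centre = (7, -1.5).

(7, -1.5)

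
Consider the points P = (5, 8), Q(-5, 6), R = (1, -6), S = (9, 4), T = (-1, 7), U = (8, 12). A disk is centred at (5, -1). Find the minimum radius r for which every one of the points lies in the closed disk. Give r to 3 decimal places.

13.342

The required radius is the distance from (5, -1) to the farthest point.
Squared distances: 81, 149, 41, 41, 100, 178.
Maximum is 178, attained at U.
r = √178 ≈ 13.342.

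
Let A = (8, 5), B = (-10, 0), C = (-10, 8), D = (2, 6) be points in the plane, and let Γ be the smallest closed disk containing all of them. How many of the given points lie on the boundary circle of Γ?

The minimum enclosing circle is determined by three boundary points: A, B, C.
Their circumcentre is (-17/12, 4) with r² = 12913/144.
The farthest remaining point D is at distance² 2257/144 ≤ 12913/144.
The points at distance exactly r from the centre are A, B, C — 3 points.

3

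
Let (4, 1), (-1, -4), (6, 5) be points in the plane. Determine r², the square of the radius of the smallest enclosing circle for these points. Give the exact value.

32.5

Call the three points A, B, C in the order given.
Side lengths²: AB² = 50, AC² = 20, BC² = 130.
Since BC² = 130 ≥ 50 + 20 = 70, the angle opposite BC is not acute, so the smallest enclosing circle has BC as diameter.
Centre = midpoint of BC = (2.5, 0.5), r² = 130/4 = 32.5.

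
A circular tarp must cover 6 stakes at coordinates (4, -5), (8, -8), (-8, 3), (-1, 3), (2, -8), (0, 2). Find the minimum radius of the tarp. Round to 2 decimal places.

The minimum enclosing circle of a finite set is fixed by two of the points (as a diameter) or three (as a circumcircle).
The farthest pair is (8, -8)–(-8, 3) with squared distance 377. The circle on this segment as diameter has centre (0, -2.5) and r² = 377/4 = 94.25.
Check (4, -5): distance² to centre = 22.25 ≤ 94.25, so it lies inside.
All remaining points lie in this disk, and no smaller disk contains both endpoints, so this is the minimum enclosing circle.
r = √(94.25) ≈ 9.71.

9.71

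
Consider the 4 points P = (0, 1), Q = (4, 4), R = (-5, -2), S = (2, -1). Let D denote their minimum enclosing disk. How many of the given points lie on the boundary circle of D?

2

By Welzl's lemma the MEC is supported by two points (diametrically opposite) or three points (on a circumcircle).
The farthest pair is Q–R with squared distance 117. The circle on this segment as diameter has centre (-0.5, 1) and r² = 117/4 = 29.25.
Check P: distance² to centre = 0.25 ≤ 29.25, so it lies inside.
All remaining points lie in this disk, and no smaller disk contains both endpoints, so this is the minimum enclosing circle.
The points at distance exactly r from the centre are Q, R — 2 points.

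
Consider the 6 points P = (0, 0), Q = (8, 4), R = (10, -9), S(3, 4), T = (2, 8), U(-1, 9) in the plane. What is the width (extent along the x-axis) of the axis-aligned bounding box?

11

max x = 10, min x = -1, so width = 11.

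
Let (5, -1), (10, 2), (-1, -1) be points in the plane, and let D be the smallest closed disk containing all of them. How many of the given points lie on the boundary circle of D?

2

Call the three points A, B, C in the order given.
Side lengths²: AB² = 34, AC² = 36, BC² = 130.
Since BC² = 130 ≥ 36 + 34 = 70, the angle opposite BC is not acute, so the smallest enclosing circle has BC as diameter.
Centre = midpoint of BC = (4.5, 0.5), r² = 130/4 = 32.5.
The points at distance exactly r from the centre are (10, 2), (-1, -1) — 2 points.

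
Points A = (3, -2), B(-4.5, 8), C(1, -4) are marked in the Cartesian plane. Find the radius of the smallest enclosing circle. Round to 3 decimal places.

6.600

Side lengths²: AB² = 156.25, AC² = 8, BC² = 174.25.
Since BC² = 174.25 ≥ 156.25 + 8 = 164.25, the angle opposite BC is not acute, so the smallest enclosing circle has BC as diameter.
Centre = midpoint of BC = (-1.75, 2), r² = 174.25/4 = 43.5625.
r = √(43.5625) ≈ 6.600.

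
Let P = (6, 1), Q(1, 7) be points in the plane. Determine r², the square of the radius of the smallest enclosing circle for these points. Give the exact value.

15.25

The smallest circle enclosing two points has them as diameter endpoints.
Centre = midpoint = (3.5, 4); r² = |PQ|²/4 = 61/4 = 15.25.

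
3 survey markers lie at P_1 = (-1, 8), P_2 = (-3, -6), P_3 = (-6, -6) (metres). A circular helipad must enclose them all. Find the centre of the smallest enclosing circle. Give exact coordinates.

(-3.5, 1)

Side lengths²: P_1P_2² = 200, P_1P_3² = 221, P_2P_3² = 9.
Since P_1P_3² = 221 ≥ 200 + 9 = 209, the angle opposite P_1P_3 is not acute, so the smallest enclosing circle has P_1P_3 as diameter.
Centre = midpoint of P_1P_3 = (-3.5, 1), r² = 221/4 = 55.25.
Centre = (-3.5, 1).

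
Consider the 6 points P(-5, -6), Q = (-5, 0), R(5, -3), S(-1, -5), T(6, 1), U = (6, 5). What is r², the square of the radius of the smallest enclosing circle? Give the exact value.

60.5

The minimum enclosing circle of a finite set is fixed by two of the points (as a diameter) or three (as a circumcircle).
The farthest pair is P–U with squared distance 242. The circle on this segment as diameter has centre (0.5, -0.5) and r² = 242/4 = 60.5.
Check Q: distance² to centre = 30.5 ≤ 60.5, so it lies inside.
All remaining points lie in this disk, and no smaller disk contains both endpoints, so this is the minimum enclosing circle.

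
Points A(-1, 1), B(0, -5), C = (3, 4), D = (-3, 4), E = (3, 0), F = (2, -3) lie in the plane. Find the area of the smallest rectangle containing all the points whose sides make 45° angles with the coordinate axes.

72

In coordinates u = x + y, v = x − y the rectangle is axis-aligned; the map (x,y)→(u,v) scales areas by 2.
u-values: 0, -5, 7, 1, 3, -1; range = 7 − (-5) = 12.
v-values: -2, 5, -1, -7, 3, 5; range = 5 − (-7) = 12.
Area = (12 × 12) / 2 = 72.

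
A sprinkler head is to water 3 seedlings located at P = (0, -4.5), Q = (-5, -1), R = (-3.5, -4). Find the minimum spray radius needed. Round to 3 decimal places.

3.052

Side lengths²: PQ² = 37.25, PR² = 12.5, QR² = 11.25.
Since PQ² = 37.25 ≥ 12.5 + 11.25 = 23.75, the angle opposite PQ is not acute, so the smallest enclosing circle has PQ as diameter.
Centre = midpoint of PQ = (-2.5, -2.75), r² = 37.25/4 = 9.3125.
r = √(9.3125) ≈ 3.052.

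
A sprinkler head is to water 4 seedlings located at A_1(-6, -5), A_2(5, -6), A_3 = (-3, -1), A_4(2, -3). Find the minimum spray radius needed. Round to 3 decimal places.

A smallest enclosing disk is always determined by at most three of the input points on its boundary.
The farthest pair is A_1–A_2 with squared distance 122. The circle on this segment as diameter has centre (-0.5, -5.5) and r² = 122/4 = 30.5.
Check A_3: distance² to centre = 26.5 ≤ 30.5, so it lies inside.
All remaining points lie in this disk, and no smaller disk contains both endpoints, so this is the minimum enclosing circle.
r = √(30.5) ≈ 5.523.

5.523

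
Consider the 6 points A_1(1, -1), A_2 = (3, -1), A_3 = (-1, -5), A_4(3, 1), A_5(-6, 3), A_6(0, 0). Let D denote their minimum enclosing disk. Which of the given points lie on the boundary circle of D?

A_3, A_4, A_5

A smallest enclosing disk is always determined by at most three of the input points on its boundary.
The minimum enclosing circle is determined by three boundary points: A_3, A_4, A_5.
Their circumcentre is (-121/62, -1/31) with r² = 98345/3844.
The farthest remaining point A_2 is at distance² 97849/3844 ≤ 98345/3844.
The points at distance exactly r from the centre are A_3, A_4, A_5 — 3 points.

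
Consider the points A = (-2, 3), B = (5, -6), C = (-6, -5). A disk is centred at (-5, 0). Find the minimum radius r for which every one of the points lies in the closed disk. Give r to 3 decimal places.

11.662

The required radius is the distance from (-5, 0) to the farthest point.
Squared distances: 18, 136, 26.
Maximum is 136, attained at B.
r = √136 ≈ 11.662.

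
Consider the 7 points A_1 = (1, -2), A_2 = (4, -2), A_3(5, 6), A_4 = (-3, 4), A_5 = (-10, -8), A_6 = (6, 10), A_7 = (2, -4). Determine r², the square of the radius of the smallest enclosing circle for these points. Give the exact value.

A smallest enclosing disk is always determined by at most three of the input points on its boundary.
The farthest pair is A_5–A_6 with squared distance 580. The circle on this segment as diameter has centre (-2, 1) and r² = 580/4 = 145.
Check A_1: distance² to centre = 18 ≤ 145, so it lies inside.
All remaining points lie in this disk, and no smaller disk contains both endpoints, so this is the minimum enclosing circle.

145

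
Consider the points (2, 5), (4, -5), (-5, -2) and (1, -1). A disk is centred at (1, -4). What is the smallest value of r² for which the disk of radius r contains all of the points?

82

The required radius is the distance from (1, -4) to the farthest point.
Squared distances: 82, 10, 40, 9.
Maximum is 82, attained at (2, 5).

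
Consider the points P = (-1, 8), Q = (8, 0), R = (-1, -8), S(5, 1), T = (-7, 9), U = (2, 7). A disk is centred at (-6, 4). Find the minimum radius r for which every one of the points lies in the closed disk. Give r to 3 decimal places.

14.560

The required radius is the distance from (-6, 4) to the farthest point.
Squared distances: 41, 212, 169, 130, 26, 73.
Maximum is 212, attained at Q.
r = √212 ≈ 14.560.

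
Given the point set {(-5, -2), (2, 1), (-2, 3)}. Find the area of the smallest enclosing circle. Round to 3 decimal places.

45.553

Call the three points A, B, C in the order given.
Side lengths²: AB² = 58, AC² = 34, BC² = 20.
Since AB² = 58 ≥ 34 + 20 = 54, the angle opposite AB is not acute, so the smallest enclosing circle has AB as diameter.
Centre = midpoint of AB = (-1.5, -0.5), r² = 58/4 = 14.5.
Area = π·r² = π·14.5 ≈ 45.553.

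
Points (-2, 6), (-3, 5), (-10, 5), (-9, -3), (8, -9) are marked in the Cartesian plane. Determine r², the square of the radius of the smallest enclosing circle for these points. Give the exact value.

130

A smallest enclosing disk is always determined by at most three of the input points on its boundary.
The farthest pair is (-10, 5)–(8, -9) with squared distance 520. The circle on this segment as diameter has centre (-1, -2) and r² = 520/4 = 130.
Check (-2, 6): distance² to centre = 65 ≤ 130, so it lies inside.
All remaining points lie in this disk, and no smaller disk contains both endpoints, so this is the minimum enclosing circle.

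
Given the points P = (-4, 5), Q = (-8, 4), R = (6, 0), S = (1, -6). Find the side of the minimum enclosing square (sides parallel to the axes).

The bounding box has width 14 and height 11.
An axis-aligned square enclosing the set must have side ≥ max(width, height).
So the minimum side is max(14, 11) = 14.

14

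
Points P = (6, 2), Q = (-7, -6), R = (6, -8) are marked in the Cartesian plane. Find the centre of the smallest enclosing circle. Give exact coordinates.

(3/26, -3)

Side lengths²: PQ² = 233, PR² = 100, QR² = 173.
Since PQ² = 233 < 173 + 100 = 273, the triangle is acute, so the smallest enclosing circle is the circumcircle.
Circumcentre = (3/26, -3), r² = 40309/676.
Centre = (3/26, -3).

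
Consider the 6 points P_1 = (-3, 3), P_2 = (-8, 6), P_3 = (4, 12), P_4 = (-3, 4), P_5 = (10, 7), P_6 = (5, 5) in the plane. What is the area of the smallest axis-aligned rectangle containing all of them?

162

x ranges over [-8, 10], width 18.
y ranges over [3, 12], height 9.
Area = 18 × 9 = 162.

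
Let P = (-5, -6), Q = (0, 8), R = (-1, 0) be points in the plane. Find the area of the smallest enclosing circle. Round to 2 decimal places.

Side lengths²: PQ² = 221, PR² = 52, QR² = 65.
Since PQ² = 221 ≥ 65 + 52 = 117, the angle opposite PQ is not acute, so the smallest enclosing circle has PQ as diameter.
Centre = midpoint of PQ = (-2.5, 1), r² = 221/4 = 55.25.
Area = π·r² = π·55.25 ≈ 173.57.

173.57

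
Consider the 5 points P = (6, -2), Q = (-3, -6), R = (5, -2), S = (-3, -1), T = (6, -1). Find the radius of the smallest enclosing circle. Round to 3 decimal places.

5.148

A smallest enclosing disk is always determined by at most three of the input points on its boundary.
The farthest pair is Q–T with squared distance 106. The circle on this segment as diameter has centre (1.5, -3.5) and r² = 106/4 = 26.5.
Check P: distance² to centre = 22.5 ≤ 26.5, so it lies inside.
All remaining points lie in this disk, and no smaller disk contains both endpoints, so this is the minimum enclosing circle.
r = √(26.5) ≈ 5.148.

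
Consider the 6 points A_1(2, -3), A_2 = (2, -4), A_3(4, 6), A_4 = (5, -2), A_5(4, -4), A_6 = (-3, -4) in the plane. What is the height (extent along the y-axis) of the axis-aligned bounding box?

max y = 6, min y = -4, so height = 10.

10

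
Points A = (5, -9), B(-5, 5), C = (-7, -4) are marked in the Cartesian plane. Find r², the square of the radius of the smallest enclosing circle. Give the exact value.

Side lengths²: AB² = 296, AC² = 169, BC² = 85.
Since AB² = 296 ≥ 169 + 85 = 254, the angle opposite AB is not acute, so the smallest enclosing circle has AB as diameter.
Centre = midpoint of AB = (0, -2), r² = 296/4 = 74.

74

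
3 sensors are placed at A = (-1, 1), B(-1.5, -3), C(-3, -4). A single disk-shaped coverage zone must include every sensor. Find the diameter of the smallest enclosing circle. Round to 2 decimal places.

5.39

Side lengths²: AB² = 16.25, AC² = 29, BC² = 3.25.
Since AC² = 29 ≥ 16.25 + 3.25 = 19.5, the angle opposite AC is not acute, so the smallest enclosing circle has AC as diameter.
Centre = midpoint of AC = (-2, -1.5), r² = 29/4 = 7.25.
Diameter = 2r = 2√(7.25) ≈ 5.39.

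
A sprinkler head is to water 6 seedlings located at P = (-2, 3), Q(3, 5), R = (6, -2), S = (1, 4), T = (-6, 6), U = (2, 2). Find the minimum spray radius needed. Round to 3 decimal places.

7.211

The minimum enclosing circle of a finite set is fixed by two of the points (as a diameter) or three (as a circumcircle).
The farthest pair is R–T with squared distance 208. The circle on this segment as diameter has centre (0, 2) and r² = 208/4 = 52.
Check P: distance² to centre = 5 ≤ 52, so it lies inside.
All remaining points lie in this disk, and no smaller disk contains both endpoints, so this is the minimum enclosing circle.
r = √52 ≈ 7.211.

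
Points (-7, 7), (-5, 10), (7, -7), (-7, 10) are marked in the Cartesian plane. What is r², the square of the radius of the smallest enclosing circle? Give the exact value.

121.25

The minimum enclosing circle of a finite set is fixed by two of the points (as a diameter) or three (as a circumcircle).
The farthest pair is (7, -7)–(-7, 10) with squared distance 485. The circle on this segment as diameter has centre (0, 1.5) and r² = 485/4 = 121.25.
Check (-7, 7): distance² to centre = 79.25 ≤ 121.25, so it lies inside.
All remaining points lie in this disk, and no smaller disk contains both endpoints, so this is the minimum enclosing circle.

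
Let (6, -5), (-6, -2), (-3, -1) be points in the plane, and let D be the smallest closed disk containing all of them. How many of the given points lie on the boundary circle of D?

2

Call the three points A, B, C in the order given.
Side lengths²: AB² = 153, AC² = 97, BC² = 10.
Since AB² = 153 ≥ 97 + 10 = 107, the angle opposite AB is not acute, so the smallest enclosing circle has AB as diameter.
Centre = midpoint of AB = (0, -3.5), r² = 153/4 = 38.25.
The points at distance exactly r from the centre are (6, -5), (-6, -2) — 2 points.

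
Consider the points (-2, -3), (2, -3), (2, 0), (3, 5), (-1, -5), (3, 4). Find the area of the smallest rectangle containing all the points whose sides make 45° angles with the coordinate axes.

In coordinates u = x + y, v = x − y the rectangle is axis-aligned; the map (x,y)→(u,v) scales areas by 2.
u-values: -5, -1, 2, 8, -6, 7; range = 8 − (-6) = 14.
v-values: 1, 5, 2, -2, 4, -1; range = 5 − (-2) = 7.
Area = (14 × 7) / 2 = 49.

49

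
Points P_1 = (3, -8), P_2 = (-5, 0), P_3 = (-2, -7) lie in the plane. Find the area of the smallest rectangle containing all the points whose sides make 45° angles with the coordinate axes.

In coordinates u = x + y, v = x − y the rectangle is axis-aligned; the map (x,y)→(u,v) scales areas by 2.
u-values: -5, -5, -9; range = -5 − (-9) = 4.
v-values: 11, -5, 5; range = 11 − (-5) = 16.
Area = (4 × 16) / 2 = 32.

32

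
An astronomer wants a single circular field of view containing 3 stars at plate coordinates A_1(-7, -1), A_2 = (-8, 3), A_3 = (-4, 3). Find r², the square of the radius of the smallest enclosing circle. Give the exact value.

6.640625

Side lengths²: A_1A_2² = 17, A_1A_3² = 25, A_2A_3² = 16.
Since A_1A_3² = 25 < 17 + 16 = 33, the triangle is acute, so the smallest enclosing circle is the circumcircle.
Circumcentre = (-6, 1.375), r² = 6.640625.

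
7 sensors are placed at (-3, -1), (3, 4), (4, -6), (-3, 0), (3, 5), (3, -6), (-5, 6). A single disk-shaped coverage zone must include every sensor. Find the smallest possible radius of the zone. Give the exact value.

7.5

The farthest pair is (4, -6)–(-5, 6) with squared distance 225. The circle on this segment as diameter has centre (-0.5, 0) and r² = 225/4 = 56.25.
Check (-3, -1): distance² to centre = 7.25 ≤ 56.25, so it lies inside.
All remaining points lie in this disk, and no smaller disk contains both endpoints, so this is the minimum enclosing circle.
r = √(56.25) = 7.5.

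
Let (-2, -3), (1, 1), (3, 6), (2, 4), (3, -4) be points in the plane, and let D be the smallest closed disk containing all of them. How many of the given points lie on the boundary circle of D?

3

A smallest enclosing disk is always determined by at most three of the input points on its boundary.
The minimum enclosing circle is determined by three boundary points: (-2, -3), (3, 6), (3, -4).
Their circumcentre is (1.4, 1) with r² = 27.56.
The farthest remaining point (2, 4) is at distance² 9.36 ≤ 27.56.
The points at distance exactly r from the centre are (-2, -3), (3, 6), (3, -4) — 3 points.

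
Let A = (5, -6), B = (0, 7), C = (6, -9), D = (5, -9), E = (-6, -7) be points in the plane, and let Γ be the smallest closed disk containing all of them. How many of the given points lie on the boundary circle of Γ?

3

A smallest enclosing disk is always determined by at most three of the input points on its boundary.
The minimum enclosing circle is determined by three boundary points: B, C, E.
Their circumcentre is (47/45, -26/15) with r² = 156658/2025.
The farthest remaining point D is at distance² 138613/2025 ≤ 156658/2025.
The points at distance exactly r from the centre are B, C, E — 3 points.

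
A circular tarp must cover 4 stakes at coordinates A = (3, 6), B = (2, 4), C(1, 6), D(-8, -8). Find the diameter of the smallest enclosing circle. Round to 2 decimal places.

The farthest pair is A–D with squared distance 317. The circle on this segment as diameter has centre (-2.5, -1) and r² = 317/4 = 79.25.
Check B: distance² to centre = 45.25 ≤ 79.25, so it lies inside.
All remaining points lie in this disk, and no smaller disk contains both endpoints, so this is the minimum enclosing circle.
Diameter = 2r = 2√(79.25) ≈ 17.80.

17.80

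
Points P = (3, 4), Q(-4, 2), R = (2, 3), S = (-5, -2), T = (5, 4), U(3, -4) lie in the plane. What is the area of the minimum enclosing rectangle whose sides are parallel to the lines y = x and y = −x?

In coordinates u = x + y, v = x − y the rectangle is axis-aligned; the map (x,y)→(u,v) scales areas by 2.
u-values: 7, -2, 5, -7, 9, -1; range = 9 − (-7) = 16.
v-values: -1, -6, -1, -3, 1, 7; range = 7 − (-6) = 13.
Area = (16 × 13) / 2 = 104.

104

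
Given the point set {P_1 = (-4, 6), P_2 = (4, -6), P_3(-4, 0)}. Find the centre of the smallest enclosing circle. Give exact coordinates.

Side lengths²: P_1P_2² = 208, P_1P_3² = 36, P_2P_3² = 100.
Since P_1P_2² = 208 ≥ 100 + 36 = 136, the angle opposite P_1P_2 is not acute, so the smallest enclosing circle has P_1P_2 as diameter.
Centre = midpoint of P_1P_2 = (0, 0), r² = 208/4 = 52.
Centre = (0, 0).

(0, 0)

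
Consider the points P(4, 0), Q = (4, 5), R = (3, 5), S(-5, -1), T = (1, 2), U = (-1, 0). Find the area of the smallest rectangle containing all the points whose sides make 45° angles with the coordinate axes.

60

In coordinates u = x + y, v = x − y the rectangle is axis-aligned; the map (x,y)→(u,v) scales areas by 2.
u-values: 4, 9, 8, -6, 3, -1; range = 9 − (-6) = 15.
v-values: 4, -1, -2, -4, -1, -1; range = 4 − (-4) = 8.
Area = (15 × 8) / 2 = 60.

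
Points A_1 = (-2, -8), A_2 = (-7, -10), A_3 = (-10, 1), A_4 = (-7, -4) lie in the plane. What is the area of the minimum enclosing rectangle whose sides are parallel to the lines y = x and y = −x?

In coordinates u = x + y, v = x − y the rectangle is axis-aligned; the map (x,y)→(u,v) scales areas by 2.
u-values: -10, -17, -9, -11; range = -9 − (-17) = 8.
v-values: 6, 3, -11, -3; range = 6 − (-11) = 17.
Area = (8 × 17) / 2 = 68.

68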